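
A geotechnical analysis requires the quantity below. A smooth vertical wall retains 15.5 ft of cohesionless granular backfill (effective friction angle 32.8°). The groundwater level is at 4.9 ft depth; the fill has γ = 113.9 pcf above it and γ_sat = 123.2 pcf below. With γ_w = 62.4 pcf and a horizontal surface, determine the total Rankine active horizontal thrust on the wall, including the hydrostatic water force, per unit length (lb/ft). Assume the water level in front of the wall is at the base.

6690 lb/ft

K_a = tan²(45° − φ/2) = 0.2973.
γ' = 123.2 − 62.4 = 60.80 pcf. Depth below WT = 10.6 ft.
σ'_h at WT = K_a γ d_w = 165.9 psf; at base = 165.9 + K_a γ' × 10.6 = 357.5 psf.
P₁ (0–4.9 ft) = ½×165.9×4.9 = 406.5. P₂ (4.9–15.5 ft) = ½(165.9+357.5)×10.6 = 2774.
P_w = ½ γ_w h₂² = 0.5×62.4×10.6² = 3506. Total = 406.5+2774+3506 = 6686 lb/ft.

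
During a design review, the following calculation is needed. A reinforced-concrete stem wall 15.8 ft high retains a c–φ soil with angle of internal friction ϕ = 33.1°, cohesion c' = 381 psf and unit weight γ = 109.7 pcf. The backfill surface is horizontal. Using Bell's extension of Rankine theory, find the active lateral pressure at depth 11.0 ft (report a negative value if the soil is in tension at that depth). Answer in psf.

K_a = (1 − sin φ)/(1 + sin φ) = 0.2936.
σ_a = K_a γ z − 2c√K_a = 0.2936×109.7×11.0 − 2×381×0.5418 = -58.61 psf.

-58.6 psf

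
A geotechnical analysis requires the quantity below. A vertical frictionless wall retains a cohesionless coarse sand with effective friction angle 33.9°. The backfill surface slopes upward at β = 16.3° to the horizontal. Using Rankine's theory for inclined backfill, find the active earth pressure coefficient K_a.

0.318

K_a = cos β · (cos β − √(cos²β − cos²φ)) / (cos β + √(cos²β − cos²φ)).
cos β = 0.9598, cos φ = 0.8300, √(cos²β − cos²φ) = 0.4820.
K_a = 0.9598 × (0.9598 − 0.4820)/(0.9598 + 0.4820) = 0.3181.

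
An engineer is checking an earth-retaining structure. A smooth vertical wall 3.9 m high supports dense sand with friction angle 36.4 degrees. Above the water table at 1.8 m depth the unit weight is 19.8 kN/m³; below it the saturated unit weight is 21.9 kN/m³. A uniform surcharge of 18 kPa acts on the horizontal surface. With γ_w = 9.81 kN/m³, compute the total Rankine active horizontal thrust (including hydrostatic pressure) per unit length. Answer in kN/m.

K_a = tan²(45° − φ/2) = 0.2552.
γ' = 21.9 − 9.81 = 12.09 kN/m³. h₂ = H − d_w = 2.1 m.
σ'_h: at surface K_a·q = 4.593; at WT K_a(q+γd_w) = 13.69; at base K_a(q+γd_w+γ'h₂) = 20.17 kPa.
P₁ = ½(4.593+13.69)×1.8 = 16.45; P₂ = ½(13.69+20.17)×2.1 = 35.54; P_w = ½γ_w h₂² = 21.63.
Total = 16.45+35.54+21.63 = 73.63 kN/m.

73.6 kN/m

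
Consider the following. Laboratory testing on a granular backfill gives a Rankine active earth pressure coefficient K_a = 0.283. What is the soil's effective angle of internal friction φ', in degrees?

34.0°

K_a = tan²(45° − φ/2) ⇒ 45° − φ/2 = arctan(√0.283) = 28.01°.
φ = 2(45° − 28.01°) = 33.98°.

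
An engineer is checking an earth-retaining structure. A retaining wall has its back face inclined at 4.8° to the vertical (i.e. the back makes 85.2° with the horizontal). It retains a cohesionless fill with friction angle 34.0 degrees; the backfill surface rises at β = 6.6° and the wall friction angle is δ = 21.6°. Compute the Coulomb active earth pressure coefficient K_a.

K_a = sin²(α+φ) / [sin²α · sin(α−δ) · (1 + √{sin(φ+δ)sin(φ−β) / (sin(α−δ)sin(α+β))})²].
With α = 85.2°, φ = 34.0°, δ = 21.6°, β = 6.6°: K_a = 0.3142.

0.314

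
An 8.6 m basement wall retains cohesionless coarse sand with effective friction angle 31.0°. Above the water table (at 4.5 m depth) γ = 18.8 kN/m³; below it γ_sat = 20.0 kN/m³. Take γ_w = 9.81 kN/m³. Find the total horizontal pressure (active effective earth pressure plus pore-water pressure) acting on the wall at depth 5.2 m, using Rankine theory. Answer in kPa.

K_a = (1 − sin φ)/(1 + sin φ) = 0.3201.
γ' = 20.0 − 9.81 = 10.19 kN/m³.
Effective vertical stress at 5.2 m: σ'_v = 18.8×4.5 + 10.19×0.700 = 91.73 kPa.
σ'_h = K_a σ'_v = 0.3201 × 91.73 = 29.36 kPa; u = γ_w × 0.700 = 6.867 kPa.
Total σ_h = 29.36 + 6.867 = 36.23 kPa.

36.2 kPa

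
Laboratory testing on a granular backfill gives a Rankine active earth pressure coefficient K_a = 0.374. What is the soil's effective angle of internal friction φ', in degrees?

K_a = tan²(45° − φ/2) ⇒ 45° − φ/2 = arctan(√0.374) = 31.45°.
φ = 2(45° − 31.45°) = 27.10°.

27.1°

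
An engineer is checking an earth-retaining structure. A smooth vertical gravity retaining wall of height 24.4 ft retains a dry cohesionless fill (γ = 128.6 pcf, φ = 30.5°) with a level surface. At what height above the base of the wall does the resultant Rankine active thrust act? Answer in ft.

8.13 ft

K_a = 0.3267.
The pressure distribution is triangular, so the resultant acts at H/3 above the base = 24.4/3 = 8.133 ft.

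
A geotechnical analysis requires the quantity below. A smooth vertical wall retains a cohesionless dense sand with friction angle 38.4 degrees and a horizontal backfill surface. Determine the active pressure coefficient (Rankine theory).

0.234

K_a = (1 − sin φ)/(1 + sin φ) = (1 − sin 38.4°)/(1 + sin 38.4°) = 0.2337.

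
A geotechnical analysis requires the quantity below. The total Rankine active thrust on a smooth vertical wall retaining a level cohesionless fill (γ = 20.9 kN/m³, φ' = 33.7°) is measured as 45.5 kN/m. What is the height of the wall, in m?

K_a = 0.2863. P_a = ½ K_a γ H² ⇒ H = √(2P_a/(K_a γ)).
H = √(2×45.5/(0.2863×20.9)) = 3.900 m.

3.90 m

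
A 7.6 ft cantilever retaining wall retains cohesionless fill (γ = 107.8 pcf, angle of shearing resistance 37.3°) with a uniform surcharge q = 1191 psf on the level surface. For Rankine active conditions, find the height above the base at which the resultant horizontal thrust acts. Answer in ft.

3.48 ft

K_a = 0.2453.
Triangular part P₁ = ½K_aγH² = 763.8 at H/3 = 2.533 ft; rectangular part P₂ = K_a q H = 2221 at H/2 = 3.800 ft.
ȳ = (P₁·2.533 + P₂·3.800)/(P₁+P₂) = 3.476 ft.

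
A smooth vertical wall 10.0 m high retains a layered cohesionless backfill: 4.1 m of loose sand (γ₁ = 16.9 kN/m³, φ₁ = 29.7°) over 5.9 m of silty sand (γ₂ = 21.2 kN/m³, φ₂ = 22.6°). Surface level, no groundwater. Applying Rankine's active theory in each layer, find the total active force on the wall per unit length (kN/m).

394 kN/m

K_a1 = tan²(45°−29.7°/2) = 0.3374; K_a2 = tan²(45°−22.6°/2) = 0.4448.
Layer 1: σ at base = K_a1 γ₁ h₁ = 23.38 kPa; P₁ = ½×23.38×4.1 = 47.92.
Layer 2: σ_v at top = γ₁h₁ = 69.29; σ_h top = K_a2×69.29 = 30.82; σ_h base = K_a2×(69.29+21.2×5.9) = 86.45.
P₂ = ½(30.82+86.45)×5.9 = 345.9. Total P_a = 47.92+345.9 = 393.9 kN/m.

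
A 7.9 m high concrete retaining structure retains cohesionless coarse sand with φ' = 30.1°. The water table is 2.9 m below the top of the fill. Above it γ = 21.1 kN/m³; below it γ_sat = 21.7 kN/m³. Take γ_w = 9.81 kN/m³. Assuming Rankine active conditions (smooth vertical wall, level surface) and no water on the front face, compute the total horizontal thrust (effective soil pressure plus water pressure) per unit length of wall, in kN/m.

K_a = tan²(45° − φ/2) = 0.3320.
γ' = 21.7 − 9.81 = 11.89 kN/m³. Depth below WT = 5.0 m.
σ'_h at WT = K_a γ d_w = 20.31 kPa; at base = 20.31 + K_a γ' × 5.0 = 40.05 kPa.
P₁ (0–2.9 m) = ½×20.31×2.9 = 29.46. P₂ (2.9–7.9 m) = ½(20.31+40.05)×5.0 = 150.9.
P_w = ½ γ_w h₂² = 0.5×9.81×5.0² = 122.6. Total = 29.46+150.9+122.6 = 303.0 kN/m.

303 kN/m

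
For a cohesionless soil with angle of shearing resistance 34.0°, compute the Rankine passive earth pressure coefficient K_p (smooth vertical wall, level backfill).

K_p = (1 + sin φ)/(1 − sin φ) = tan²(45° + 34.0°/2) = 3.537.

3.54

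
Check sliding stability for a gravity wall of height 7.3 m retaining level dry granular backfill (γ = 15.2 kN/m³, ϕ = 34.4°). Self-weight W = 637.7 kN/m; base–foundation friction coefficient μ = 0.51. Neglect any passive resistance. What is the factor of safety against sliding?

K_a = tan²(45° − 34.4°/2) = 0.2780.
P_a = ½K_aγH² = 0.5×0.2780×15.2×7.3² = 112.6 kN/m, acting at H/3 = 2.433 m above the base.
FS_sliding = μW / P_a = 0.51×637.7 / 112.6 = 2.889.

2.89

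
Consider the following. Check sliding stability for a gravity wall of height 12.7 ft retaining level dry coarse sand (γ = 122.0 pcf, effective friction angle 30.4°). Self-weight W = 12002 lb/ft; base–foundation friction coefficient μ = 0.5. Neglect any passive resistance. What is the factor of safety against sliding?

1.86

K_a = tan²(45° − 30.4°/2) = 0.3280.
P_a = ½K_aγH² = 0.5×0.3280×122.0×12.7² = 3227 lb/ft, acting at H/3 = 4.233 ft above the base.
FS_sliding = μW / P_a = 0.5×12002 / 3227 = 1.860.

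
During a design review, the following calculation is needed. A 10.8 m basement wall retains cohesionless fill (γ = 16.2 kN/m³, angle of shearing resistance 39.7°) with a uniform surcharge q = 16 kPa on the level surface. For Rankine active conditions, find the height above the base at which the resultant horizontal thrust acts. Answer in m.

3.88 m

K_a = 0.2204.
Triangular part P₁ = ½K_aγH² = 208.3 at H/3 = 3.600 m; rectangular part P₂ = K_a q H = 38.09 at H/2 = 5.400 m.
ȳ = (P₁·3.600 + P₂·5.400)/(P₁+P₂) = 3.878 m.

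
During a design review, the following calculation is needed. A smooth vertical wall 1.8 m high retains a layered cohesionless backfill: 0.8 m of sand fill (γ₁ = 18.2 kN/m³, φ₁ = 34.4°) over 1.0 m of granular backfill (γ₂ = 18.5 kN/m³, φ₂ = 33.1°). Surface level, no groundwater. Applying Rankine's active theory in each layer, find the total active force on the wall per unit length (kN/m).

8.61 kN/m

K_a1 = tan²(45°−34.4°/2) = 0.2780; K_a2 = tan²(45°−33.1°/2) = 0.2936.
Layer 1: σ at base = K_a1 γ₁ h₁ = 4.047 kPa; P₁ = ½×4.047×0.8 = 1.619.
Layer 2: σ_v at top = γ₁h₁ = 14.56; σ_h top = K_a2×14.56 = 4.274; σ_h base = K_a2×(14.56+18.5×1.0) = 9.706.
P₂ = ½(4.274+9.706)×1.0 = 6.990. Total P_a = 1.619+6.990 = 8.609 kN/m.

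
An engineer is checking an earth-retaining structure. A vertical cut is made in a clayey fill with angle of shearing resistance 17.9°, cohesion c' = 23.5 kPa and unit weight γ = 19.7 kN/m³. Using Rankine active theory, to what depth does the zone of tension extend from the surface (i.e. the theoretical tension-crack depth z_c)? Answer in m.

K_a = tan²(45° − 17.9°/2) = 0.5298; √K_a = 0.7279.
The active pressure is zero where K_a γ z = 2c√K_a, so z_c = 2c/(γ√K_a) = 2×23.5/(19.7×0.7279) = 3.278 m.

3.28 m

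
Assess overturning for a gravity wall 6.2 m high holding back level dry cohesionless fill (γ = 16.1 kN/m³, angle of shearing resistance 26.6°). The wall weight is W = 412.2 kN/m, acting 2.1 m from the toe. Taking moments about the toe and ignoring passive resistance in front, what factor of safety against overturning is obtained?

3.55

K_a = tan²(45° − 26.6°/2) = 0.3814.
P_a = ½K_aγH² = 0.5×0.3814×16.1×6.2² = 118.0 kN/m, acting at H/3 = 2.067 m above the base.
Overturning moment M_o = P_a × H/3 = 118.0 × 2.067 = 243.9.
Resisting moment M_r = W × 2.1 = 412.2 × 2.1 = 865.6.
FS_overturning = M_r/M_o = 865.6/243.9 = 3.549.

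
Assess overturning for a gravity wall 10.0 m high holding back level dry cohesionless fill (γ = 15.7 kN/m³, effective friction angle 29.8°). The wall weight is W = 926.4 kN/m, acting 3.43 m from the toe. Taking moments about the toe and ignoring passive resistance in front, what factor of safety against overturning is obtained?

K_a = tan²(45° − 29.8°/2) = 0.3360.
P_a = ½K_aγH² = 0.5×0.3360×15.7×10.0² = 263.8 kN/m, acting at H/3 = 3.333 m above the base.
Overturning moment M_o = P_a × H/3 = 263.8 × 3.333 = 879.3.
Resisting moment M_r = W × 3.43 = 926.4 × 3.43 = 3178.
FS_overturning = M_r/M_o = 3178/879.3 = 3.614.

3.61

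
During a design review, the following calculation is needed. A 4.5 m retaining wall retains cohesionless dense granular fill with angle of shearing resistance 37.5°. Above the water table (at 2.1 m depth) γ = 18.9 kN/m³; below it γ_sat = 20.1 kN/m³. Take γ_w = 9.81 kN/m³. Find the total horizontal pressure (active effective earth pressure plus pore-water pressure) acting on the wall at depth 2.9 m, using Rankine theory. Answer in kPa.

K_a = (1 − sin φ)/(1 + sin φ) = 0.2432.
γ' = 20.1 − 9.81 = 10.29 kN/m³.
Effective vertical stress at 2.9 m: σ'_v = 18.9×2.1 + 10.29×0.800 = 47.92 kPa.
σ'_h = K_a σ'_v = 0.2432 × 47.92 = 11.65 kPa; u = γ_w × 0.800 = 7.848 kPa.
Total σ_h = 11.65 + 7.848 = 19.50 kPa.

19.5 kPa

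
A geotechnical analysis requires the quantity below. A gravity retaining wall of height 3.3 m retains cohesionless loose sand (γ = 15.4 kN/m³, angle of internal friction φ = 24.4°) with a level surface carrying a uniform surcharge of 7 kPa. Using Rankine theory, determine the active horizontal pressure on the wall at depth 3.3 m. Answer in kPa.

24.0 kPa

K_a = (1 − sin φ)/(1 + sin φ) = 0.4153.
σ_v = γz + q = 15.4 × 3.3 + 7 = 57.82 kPa.
σ_h = K_a σ_v = 0.4153 × 57.82 = 24.01 kPa.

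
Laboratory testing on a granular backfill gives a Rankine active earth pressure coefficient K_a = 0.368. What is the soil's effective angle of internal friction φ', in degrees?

27.5°

K_a = tan²(45° − φ/2) ⇒ 45° − φ/2 = arctan(√0.368) = 31.24°.
φ = 2(45° − 31.24°) = 27.52°.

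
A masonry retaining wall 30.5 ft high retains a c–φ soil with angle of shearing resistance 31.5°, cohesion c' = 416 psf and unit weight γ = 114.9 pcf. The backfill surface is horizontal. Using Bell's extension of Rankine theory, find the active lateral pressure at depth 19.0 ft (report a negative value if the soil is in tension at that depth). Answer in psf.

219 psf

K_a = (1 − sin φ)/(1 + sin φ) = 0.3136.
σ_a = K_a γ z − 2c√K_a = 0.3136×114.9×19.0 − 2×416×0.5600 = 218.7 psf.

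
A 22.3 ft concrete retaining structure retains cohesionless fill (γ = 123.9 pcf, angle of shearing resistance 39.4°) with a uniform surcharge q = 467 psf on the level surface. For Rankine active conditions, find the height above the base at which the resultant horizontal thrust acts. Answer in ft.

8.37 ft

K_a = 0.2234.
Triangular part P₁ = ½K_aγH² = 6884 at H/3 = 7.433 ft; rectangular part P₂ = K_a q H = 2327 at H/2 = 11.15 ft.
ȳ = (P₁·7.433 + P₂·11.15)/(P₁+P₂) = 8.372 ft.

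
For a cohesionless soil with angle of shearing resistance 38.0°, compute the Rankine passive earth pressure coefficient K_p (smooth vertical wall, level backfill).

4.20

K_p = (1 + sin φ)/(1 − sin φ) = tan²(45° + 38.0°/2) = 4.204.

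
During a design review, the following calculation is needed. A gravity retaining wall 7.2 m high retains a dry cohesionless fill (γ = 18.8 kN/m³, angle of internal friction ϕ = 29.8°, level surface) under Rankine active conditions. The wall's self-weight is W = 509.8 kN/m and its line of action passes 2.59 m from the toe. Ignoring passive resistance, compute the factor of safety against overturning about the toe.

K_a = tan²(45° − 29.8°/2) = 0.3360.
P_a = ½K_aγH² = 0.5×0.3360×18.8×7.2² = 163.7 kN/m, acting at H/3 = 2.400 m above the base.
Overturning moment M_o = P_a × H/3 = 163.7 × 2.400 = 393.0.
Resisting moment M_r = W × 2.59 = 509.8 × 2.59 = 1320.
FS_overturning = M_r/M_o = 1320/393.0 = 3.360.

3.36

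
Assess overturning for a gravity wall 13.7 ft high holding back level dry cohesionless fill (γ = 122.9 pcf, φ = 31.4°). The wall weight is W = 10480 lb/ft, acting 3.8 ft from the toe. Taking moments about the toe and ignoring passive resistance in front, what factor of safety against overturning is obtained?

K_a = tan²(45° − 31.4°/2) = 0.3149.
P_a = ½K_aγH² = 0.5×0.3149×122.9×13.7² = 3632 lb/ft, acting at H/3 = 4.567 ft above the base.
Overturning moment M_o = P_a × H/3 = 3632 × 4.567 = 16590.
Resisting moment M_r = W × 3.8 = 10480 × 3.8 = 39820.
FS_overturning = M_r/M_o = 39820/16590 = 2.401.

2.40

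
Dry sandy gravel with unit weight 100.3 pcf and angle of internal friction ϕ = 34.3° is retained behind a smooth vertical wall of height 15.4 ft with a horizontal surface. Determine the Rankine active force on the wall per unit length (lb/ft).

K_a = tan²(45° − φ/2) = 0.2792.
P_a = ½ K_a γ H² = 0.5 × 0.2792 × 100.3 × 15.4² = 3320 lb/ft.

3320 lb/ft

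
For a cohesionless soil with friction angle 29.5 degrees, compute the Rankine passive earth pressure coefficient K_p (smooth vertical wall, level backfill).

K_p = (1 + sin φ)/(1 − sin φ) = tan²(45° + 29.5°/2) = 2.940.

2.94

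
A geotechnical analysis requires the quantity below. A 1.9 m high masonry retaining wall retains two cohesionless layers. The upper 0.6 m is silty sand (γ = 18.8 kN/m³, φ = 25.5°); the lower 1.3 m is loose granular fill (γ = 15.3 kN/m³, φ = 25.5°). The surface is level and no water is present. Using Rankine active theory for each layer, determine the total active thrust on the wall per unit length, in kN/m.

K_a1 = tan²(45°−25.5°/2) = 0.3981; K_a2 = tan²(45°−25.5°/2) = 0.3981.
Layer 1: σ at base = K_a1 γ₁ h₁ = 4.491 kPa; P₁ = ½×4.491×0.6 = 1.347.
Layer 2: σ_v at top = γ₁h₁ = 11.28; σ_h top = K_a2×11.28 = 4.491; σ_h base = K_a2×(11.28+15.3×1.3) = 12.41.
P₂ = ½(4.491+12.41)×1.3 = 10.98. Total P_a = 1.347+10.98 = 12.33 kN/m.

12.3 kN/m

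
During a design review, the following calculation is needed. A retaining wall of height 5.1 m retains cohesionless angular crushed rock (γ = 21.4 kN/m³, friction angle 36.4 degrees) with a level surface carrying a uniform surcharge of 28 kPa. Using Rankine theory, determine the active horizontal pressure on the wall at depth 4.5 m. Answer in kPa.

31.7 kPa

K_a = (1 − sin φ)/(1 + sin φ) = 0.2552.
σ_v = γz + q = 21.4 × 4.5 + 28 = 124.3 kPa.
σ_h = K_a σ_v = 0.2552 × 124.3 = 31.72 kPa.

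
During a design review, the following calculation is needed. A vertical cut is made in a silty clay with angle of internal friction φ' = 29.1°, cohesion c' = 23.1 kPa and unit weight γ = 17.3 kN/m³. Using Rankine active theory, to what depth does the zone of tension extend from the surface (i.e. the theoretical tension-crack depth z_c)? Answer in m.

4.54 m

K_a = tan²(45° − 29.1°/2) = 0.3456; √K_a = 0.5879.
The active pressure is zero where K_a γ z = 2c√K_a, so z_c = 2c/(γ√K_a) = 2×23.1/(17.3×0.5879) = 4.543 m.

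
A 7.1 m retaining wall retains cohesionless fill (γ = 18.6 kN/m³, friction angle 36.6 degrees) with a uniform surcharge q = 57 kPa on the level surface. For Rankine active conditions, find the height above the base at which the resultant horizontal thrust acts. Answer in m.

2.91 m

K_a = 0.2530.
Triangular part P₁ = ½K_aγH² = 118.6 at H/3 = 2.367 m; rectangular part P₂ = K_a q H = 102.4 at H/2 = 3.550 m.
ȳ = (P₁·2.367 + P₂·3.550)/(P₁+P₂) = 2.915 m.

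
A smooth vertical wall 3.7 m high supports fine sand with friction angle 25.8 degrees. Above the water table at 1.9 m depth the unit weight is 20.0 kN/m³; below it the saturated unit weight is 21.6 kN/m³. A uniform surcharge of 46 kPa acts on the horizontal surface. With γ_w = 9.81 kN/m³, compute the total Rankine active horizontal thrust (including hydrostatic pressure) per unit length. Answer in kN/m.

K_a = tan²(45° − φ/2) = 0.3935.
γ' = 21.6 − 9.81 = 11.79 kN/m³. h₂ = H − d_w = 1.8 m.
σ'_h: at surface K_a·q = 18.10; at WT K_a(q+γd_w) = 33.05; at base K_a(q+γd_w+γ'h₂) = 41.41 kPa.
P₁ = ½(18.10+33.05)×1.9 = 48.60; P₂ = ½(33.05+41.41)×1.8 = 67.01; P_w = ½γ_w h₂² = 15.89.
Total = 48.60+67.01+15.89 = 131.5 kN/m.

132 kN/m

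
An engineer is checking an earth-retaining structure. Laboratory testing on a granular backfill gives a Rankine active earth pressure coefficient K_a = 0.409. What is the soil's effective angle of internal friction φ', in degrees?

K_a = tan²(45° − φ/2) ⇒ 45° − φ/2 = arctan(√0.409) = 32.60°.
φ = 2(45° − 32.60°) = 24.80°.

24.8°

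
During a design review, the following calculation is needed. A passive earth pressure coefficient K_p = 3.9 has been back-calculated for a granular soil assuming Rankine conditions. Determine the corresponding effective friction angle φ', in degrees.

K_p = (1+sin φ)/(1−sin φ) ⇒ sin φ = (K_p − 1)/(K_p + 1) = 0.5918.
φ = arcsin(0.5918) = 36.29°.

36.3°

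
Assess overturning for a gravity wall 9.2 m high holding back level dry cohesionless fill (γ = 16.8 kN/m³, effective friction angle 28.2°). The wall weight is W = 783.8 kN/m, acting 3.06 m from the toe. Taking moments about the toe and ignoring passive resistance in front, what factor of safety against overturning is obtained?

K_a = tan²(45° − 28.2°/2) = 0.3582.
P_a = ½K_aγH² = 0.5×0.3582×16.8×9.2² = 254.7 kN/m, acting at H/3 = 3.067 m above the base.
Overturning moment M_o = P_a × H/3 = 254.7 × 3.067 = 781.0.
Resisting moment M_r = W × 3.06 = 783.8 × 3.06 = 2398.
FS_overturning = M_r/M_o = 2398/781.0 = 3.071.

3.07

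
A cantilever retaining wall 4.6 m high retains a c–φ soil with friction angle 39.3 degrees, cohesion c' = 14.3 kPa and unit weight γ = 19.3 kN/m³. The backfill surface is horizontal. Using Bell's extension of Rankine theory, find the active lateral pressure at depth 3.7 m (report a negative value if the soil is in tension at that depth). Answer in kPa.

K_a = (1 − sin φ)/(1 + sin φ) = 0.2245.
σ_a = K_a γ z − 2c√K_a = 0.2245×19.3×3.7 − 2×14.3×0.4738 = 2.479 kPa.

2.48 kPa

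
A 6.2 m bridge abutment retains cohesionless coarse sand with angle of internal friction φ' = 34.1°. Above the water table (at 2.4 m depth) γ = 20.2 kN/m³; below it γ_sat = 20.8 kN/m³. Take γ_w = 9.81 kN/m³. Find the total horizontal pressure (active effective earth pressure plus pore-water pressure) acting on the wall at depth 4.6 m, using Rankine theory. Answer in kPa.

K_a = (1 − sin φ)/(1 + sin φ) = 0.2815.
γ' = 20.8 − 9.81 = 10.99 kN/m³.
Effective vertical stress at 4.6 m: σ'_v = 20.2×2.4 + 10.99×2.20 = 72.66 kPa.
σ'_h = K_a σ'_v = 0.2815 × 72.66 = 20.46 kPa; u = γ_w × 2.20 = 21.58 kPa.
Total σ_h = 20.46 + 21.58 = 42.04 kPa.

42.0 kPa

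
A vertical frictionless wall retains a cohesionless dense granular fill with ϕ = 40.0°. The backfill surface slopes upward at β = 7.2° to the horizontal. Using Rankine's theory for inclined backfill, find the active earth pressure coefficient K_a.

0.221

K_a = cos β · (cos β − √(cos²β − cos²φ)) / (cos β + √(cos²β − cos²φ)).
cos β = 0.9921, cos φ = 0.7660, √(cos²β − cos²φ) = 0.6305.
K_a = 0.9921 × (0.9921 − 0.6305)/(0.9921 + 0.6305) = 0.2211.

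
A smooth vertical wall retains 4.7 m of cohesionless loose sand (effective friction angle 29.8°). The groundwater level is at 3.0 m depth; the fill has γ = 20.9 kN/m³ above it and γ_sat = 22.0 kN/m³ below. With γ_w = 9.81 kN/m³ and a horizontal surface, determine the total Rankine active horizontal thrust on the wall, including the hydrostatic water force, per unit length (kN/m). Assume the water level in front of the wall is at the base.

K_a = tan²(45° − φ/2) = 0.3360.
γ' = 22.0 − 9.81 = 12.19 kN/m³. Depth below WT = 1.7 m.
σ'_h at WT = K_a γ d_w = 21.07 kPa; at base = 21.07 + K_a γ' × 1.7 = 28.03 kPa.
P₁ (0–3.0 m) = ½×21.07×3.0 = 31.60. P₂ (3.0–4.7 m) = ½(21.07+28.03)×1.7 = 41.74.
P_w = ½ γ_w h₂² = 0.5×9.81×1.7² = 14.18. Total = 31.60+41.74+14.18 = 87.52 kN/m.

87.5 kN/m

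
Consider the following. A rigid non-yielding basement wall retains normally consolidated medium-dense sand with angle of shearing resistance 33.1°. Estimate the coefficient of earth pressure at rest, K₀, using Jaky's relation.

K₀ = 1 − sin φ' = 1 − sin 33.1° = 0.4539.

0.454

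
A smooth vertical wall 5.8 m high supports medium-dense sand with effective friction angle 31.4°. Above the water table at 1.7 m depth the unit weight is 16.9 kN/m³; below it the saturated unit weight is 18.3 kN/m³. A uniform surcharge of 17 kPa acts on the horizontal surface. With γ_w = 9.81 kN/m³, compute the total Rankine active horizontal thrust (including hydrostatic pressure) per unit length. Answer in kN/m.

K_a = tan²(45° − φ/2) = 0.3149.
γ' = 18.3 − 9.81 = 8.490 kN/m³. h₂ = H − d_w = 4.1 m.
σ'_h: at surface K_a·q = 5.354; at WT K_a(q+γd_w) = 14.40; at base K_a(q+γd_w+γ'h₂) = 25.36 kPa.
P₁ = ½(5.354+14.40)×1.7 = 16.79; P₂ = ½(14.40+25.36)×4.1 = 81.52; P_w = ½γ_w h₂² = 82.45.
Total = 16.79+81.52+82.45 = 180.8 kN/m.

181 kN/m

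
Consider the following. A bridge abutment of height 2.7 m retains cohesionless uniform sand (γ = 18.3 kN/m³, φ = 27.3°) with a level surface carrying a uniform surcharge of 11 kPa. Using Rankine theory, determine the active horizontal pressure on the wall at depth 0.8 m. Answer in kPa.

9.52 kPa

K_a = (1 − sin φ)/(1 + sin φ) = 0.3711.
σ_v = γz + q = 18.3 × 0.8 + 11 = 25.64 kPa.
σ_h = K_a σ_v = 0.3711 × 25.64 = 9.516 kPa.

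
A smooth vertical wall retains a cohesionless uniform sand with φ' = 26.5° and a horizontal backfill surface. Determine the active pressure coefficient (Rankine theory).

K_a = (1 − sin φ)/(1 + sin φ) = (1 − sin 26.5°)/(1 + sin 26.5°) = 0.3829.

0.383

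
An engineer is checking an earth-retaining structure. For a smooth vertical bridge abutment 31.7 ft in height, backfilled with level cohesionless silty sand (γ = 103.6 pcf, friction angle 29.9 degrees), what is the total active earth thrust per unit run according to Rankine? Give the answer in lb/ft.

K_a = tan²(45° − φ/2) = 0.3347.
P_a = ½ K_a γ H² = 0.5 × 0.3347 × 103.6 × 31.7² = 17420 lb/ft.

17400 lb/ft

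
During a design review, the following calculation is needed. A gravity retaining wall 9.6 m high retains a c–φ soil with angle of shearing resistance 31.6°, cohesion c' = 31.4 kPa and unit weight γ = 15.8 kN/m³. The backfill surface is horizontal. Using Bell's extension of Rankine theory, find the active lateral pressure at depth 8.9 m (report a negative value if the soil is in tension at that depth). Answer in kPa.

K_a = (1 − sin φ)/(1 + sin φ) = 0.3123.
σ_a = K_a γ z − 2c√K_a = 0.3123×15.8×8.9 − 2×31.4×0.5589 = 8.825 kPa.

8.82 kPa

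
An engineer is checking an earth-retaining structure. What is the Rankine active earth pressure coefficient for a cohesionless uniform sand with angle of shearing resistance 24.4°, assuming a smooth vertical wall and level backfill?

K_a = tan²(45° − φ/2) = tan²(32.80°) = 0.4153.

0.415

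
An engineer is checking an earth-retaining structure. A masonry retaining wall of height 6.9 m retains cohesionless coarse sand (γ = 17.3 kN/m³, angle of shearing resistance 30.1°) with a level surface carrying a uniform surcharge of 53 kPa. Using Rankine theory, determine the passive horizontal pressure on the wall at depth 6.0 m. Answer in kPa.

K_p = (1 + sin φ)/(1 − sin φ) = 3.012.
σ_v = γz + q = 17.3 × 6.0 + 53 = 156.8 kPa.
σ_h = K_p σ_v = 3.012 × 156.8 = 472.3 kPa.

472 kPa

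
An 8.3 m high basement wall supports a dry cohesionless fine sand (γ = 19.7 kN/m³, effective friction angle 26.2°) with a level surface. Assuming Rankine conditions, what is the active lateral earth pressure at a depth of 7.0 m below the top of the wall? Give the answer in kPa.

53.4 kPa

K_a = (1 − sin φ)/(1 + sin φ) = 0.3874.
σ_h = K_a γ z = 0.3874 × 19.7 × 7.0 = 53.43 kPa.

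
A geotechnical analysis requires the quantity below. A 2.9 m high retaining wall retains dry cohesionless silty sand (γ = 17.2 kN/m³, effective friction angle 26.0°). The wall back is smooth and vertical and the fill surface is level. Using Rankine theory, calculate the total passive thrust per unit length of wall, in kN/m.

185 kN/m

K_p = tan²(45° + φ/2) = 2.561.
P_p = ½ K_p γ H² = 0.5 × 2.561 × 17.2 × 2.9² = 185.2 kN/m.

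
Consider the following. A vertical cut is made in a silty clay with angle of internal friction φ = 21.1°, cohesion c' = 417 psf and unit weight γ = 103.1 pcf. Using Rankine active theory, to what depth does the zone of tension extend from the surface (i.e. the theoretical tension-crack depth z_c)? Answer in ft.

K_a = tan²(45° − 21.1°/2) = 0.4706; √K_a = 0.6860.
The active pressure is zero where K_a γ z = 2c√K_a, so z_c = 2c/(γ√K_a) = 2×417/(103.1×0.6860) = 11.79 ft.

11.8 ft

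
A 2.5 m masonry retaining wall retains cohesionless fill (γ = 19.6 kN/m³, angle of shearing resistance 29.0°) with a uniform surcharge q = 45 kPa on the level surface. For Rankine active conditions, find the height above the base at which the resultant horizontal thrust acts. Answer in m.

K_a = 0.3470.
Triangular part P₁ = ½K_aγH² = 21.25 at H/3 = 0.8333 m; rectangular part P₂ = K_a q H = 39.03 at H/2 = 1.250 m.
ȳ = (P₁·0.8333 + P₂·1.250)/(P₁+P₂) = 1.103 m.

1.10 m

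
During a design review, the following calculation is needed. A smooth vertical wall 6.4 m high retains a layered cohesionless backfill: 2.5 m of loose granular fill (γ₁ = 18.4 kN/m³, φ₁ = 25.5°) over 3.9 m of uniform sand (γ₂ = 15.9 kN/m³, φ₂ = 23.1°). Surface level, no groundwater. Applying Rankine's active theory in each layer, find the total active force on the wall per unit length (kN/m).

154 kN/m

K_a1 = tan²(45°−25.5°/2) = 0.3981; K_a2 = tan²(45°−23.1°/2) = 0.4364.
Layer 1: σ at base = K_a1 γ₁ h₁ = 18.31 kPa; P₁ = ½×18.31×2.5 = 22.89.
Layer 2: σ_v at top = γ₁h₁ = 46.00; σ_h top = K_a2×46.00 = 20.08; σ_h base = K_a2×(46.00+15.9×3.9) = 47.14.
P₂ = ½(20.08+47.14)×3.9 = 131.1. Total P_a = 22.89+131.1 = 154.0 kN/m.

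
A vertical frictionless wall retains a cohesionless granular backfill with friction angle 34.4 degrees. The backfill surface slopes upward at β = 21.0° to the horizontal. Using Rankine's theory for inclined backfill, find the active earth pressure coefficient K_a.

K_a = cos β · (cos β − √(cos²β − cos²φ)) / (cos β + √(cos²β − cos²φ)).
cos β = 0.9336, cos φ = 0.8251, √(cos²β − cos²φ) = 0.4368.
K_a = 0.9336 × (0.9336 − 0.4368)/(0.9336 + 0.4368) = 0.3385.

0.338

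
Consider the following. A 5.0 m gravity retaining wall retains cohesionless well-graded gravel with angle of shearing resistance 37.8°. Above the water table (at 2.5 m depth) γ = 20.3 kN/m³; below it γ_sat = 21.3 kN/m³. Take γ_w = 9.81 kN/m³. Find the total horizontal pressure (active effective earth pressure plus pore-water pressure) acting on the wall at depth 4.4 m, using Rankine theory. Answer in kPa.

K_a = (1 − sin φ)/(1 + sin φ) = 0.2400.
γ' = 21.3 − 9.81 = 11.49 kN/m³.
Effective vertical stress at 4.4 m: σ'_v = 20.3×2.5 + 11.49×1.90 = 72.58 kPa.
σ'_h = K_a σ'_v = 0.2400 × 72.58 = 17.42 kPa; u = γ_w × 1.90 = 18.64 kPa.
Total σ_h = 17.42 + 18.64 = 36.06 kPa.

36.1 kPa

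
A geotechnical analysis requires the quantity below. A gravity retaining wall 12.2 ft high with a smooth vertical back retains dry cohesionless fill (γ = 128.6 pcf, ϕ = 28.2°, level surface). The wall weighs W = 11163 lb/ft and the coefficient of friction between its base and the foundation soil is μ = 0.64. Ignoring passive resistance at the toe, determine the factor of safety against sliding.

K_a = tan²(45° − 28.2°/2) = 0.3582.
P_a = ½K_aγH² = 0.5×0.3582×128.6×12.2² = 3428 lb/ft, acting at H/3 = 4.067 ft above the base.
FS_sliding = μW / P_a = 0.64×11163 / 3428 = 2.084.

2.08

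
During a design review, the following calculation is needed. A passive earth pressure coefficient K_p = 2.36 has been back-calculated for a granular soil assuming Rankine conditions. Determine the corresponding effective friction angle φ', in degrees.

23.9°

K_p = (1+sin φ)/(1−sin φ) ⇒ sin φ = (K_p − 1)/(K_p + 1) = 0.4048.
φ = arcsin(0.4048) = 23.88°.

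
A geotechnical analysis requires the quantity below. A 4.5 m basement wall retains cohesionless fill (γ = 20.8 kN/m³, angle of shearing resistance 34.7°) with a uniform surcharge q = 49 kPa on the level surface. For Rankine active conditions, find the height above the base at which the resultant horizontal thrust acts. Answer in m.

K_a = 0.2745.
Triangular part P₁ = ½K_aγH² = 57.80 at H/3 = 1.500 m; rectangular part P₂ = K_a q H = 60.52 at H/2 = 2.250 m.
ȳ = (P₁·1.500 + P₂·2.250)/(P₁+P₂) = 1.884 m.

1.88 m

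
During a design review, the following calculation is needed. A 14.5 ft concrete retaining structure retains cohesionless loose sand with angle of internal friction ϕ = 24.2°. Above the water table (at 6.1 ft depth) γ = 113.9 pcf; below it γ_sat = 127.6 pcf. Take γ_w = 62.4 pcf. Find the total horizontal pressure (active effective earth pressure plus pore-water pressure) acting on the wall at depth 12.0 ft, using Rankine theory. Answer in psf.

820 psf

K_a = (1 − sin φ)/(1 + sin φ) = 0.4185.
γ' = 127.6 − 62.4 = 65.20 pcf.
Effective vertical stress at 12.0 ft: σ'_v = 113.9×6.1 + 65.20×5.90 = 1079 psf.
σ'_h = K_a σ'_v = 0.4185 × 1079 = 451.8 psf; u = γ_w × 5.90 = 368.2 psf.
Total σ_h = 451.8 + 368.2 = 819.9 psf.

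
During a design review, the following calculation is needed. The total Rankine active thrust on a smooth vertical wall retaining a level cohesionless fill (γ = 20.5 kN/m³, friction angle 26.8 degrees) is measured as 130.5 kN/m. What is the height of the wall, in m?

K_a = 0.3785. P_a = ½ K_a γ H² ⇒ H = √(2P_a/(K_a γ)).
H = √(2×130.5/(0.3785×20.5)) = 5.800 m.

5.80 m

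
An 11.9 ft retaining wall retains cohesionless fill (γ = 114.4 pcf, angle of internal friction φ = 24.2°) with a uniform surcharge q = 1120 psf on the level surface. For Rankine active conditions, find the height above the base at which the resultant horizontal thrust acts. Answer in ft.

K_a = 0.4185.
Triangular part P₁ = ½K_aγH² = 3390 at H/3 = 3.967 ft; rectangular part P₂ = K_a q H = 5578 at H/2 = 5.950 ft.
ȳ = (P₁·3.967 + P₂·5.950)/(P₁+P₂) = 5.200 ft.

5.20 ft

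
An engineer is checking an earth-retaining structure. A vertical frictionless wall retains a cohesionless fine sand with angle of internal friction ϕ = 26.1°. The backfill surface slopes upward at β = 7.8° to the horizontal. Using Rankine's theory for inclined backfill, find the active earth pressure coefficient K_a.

K_a = cos β · (cos β − √(cos²β − cos²φ)) / (cos β + √(cos²β − cos²φ)).
cos β = 0.9907, cos φ = 0.8980, √(cos²β − cos²φ) = 0.4185.
K_a = 0.9907 × (0.9907 − 0.4185)/(0.9907 + 0.4185) = 0.4023.

0.402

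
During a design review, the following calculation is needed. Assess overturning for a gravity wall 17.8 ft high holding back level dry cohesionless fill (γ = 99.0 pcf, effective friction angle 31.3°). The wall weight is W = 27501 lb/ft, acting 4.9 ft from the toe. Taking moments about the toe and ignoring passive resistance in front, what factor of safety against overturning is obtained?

4.58

K_a = tan²(45° − 31.3°/2) = 0.3162.
P_a = ½K_aγH² = 0.5×0.3162×99.0×17.8² = 4959 lb/ft, acting at H/3 = 5.933 ft above the base.
Overturning moment M_o = P_a × H/3 = 4959 × 5.933 = 29420.
Resisting moment M_r = W × 4.9 = 27501 × 4.9 = 134800.
FS_overturning = M_r/M_o = 134800/29420 = 4.580.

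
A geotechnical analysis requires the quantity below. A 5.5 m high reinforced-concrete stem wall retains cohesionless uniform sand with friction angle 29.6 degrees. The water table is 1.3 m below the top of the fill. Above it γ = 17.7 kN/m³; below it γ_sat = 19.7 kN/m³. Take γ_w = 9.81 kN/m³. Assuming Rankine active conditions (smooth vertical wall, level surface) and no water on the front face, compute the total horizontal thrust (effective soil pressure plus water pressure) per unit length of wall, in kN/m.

154 kN/m

K_a = tan²(45° − φ/2) = 0.3387.
γ' = 19.7 − 9.81 = 9.890 kN/m³. Depth below WT = 4.2 m.
σ'_h at WT = K_a γ d_w = 7.794 kPa; at base = 7.794 + K_a γ' × 4.2 = 21.87 kPa.
P₁ (0–1.3 m) = ½×7.794×1.3 = 5.066. P₂ (1.3–5.5 m) = ½(7.794+21.87)×4.2 = 62.28.
P_w = ½ γ_w h₂² = 0.5×9.81×4.2² = 86.52. Total = 5.066+62.28+86.52 = 153.9 kN/m.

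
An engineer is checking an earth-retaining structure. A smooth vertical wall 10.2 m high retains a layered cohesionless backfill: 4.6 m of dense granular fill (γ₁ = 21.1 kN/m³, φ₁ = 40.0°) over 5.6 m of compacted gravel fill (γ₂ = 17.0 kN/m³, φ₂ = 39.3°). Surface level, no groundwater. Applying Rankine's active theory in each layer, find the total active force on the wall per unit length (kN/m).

230 kN/m

K_a1 = tan²(45°−40.0°/2) = 0.2174; K_a2 = tan²(45°−39.3°/2) = 0.2245.
Layer 1: σ at base = K_a1 γ₁ h₁ = 21.11 kPa; P₁ = ½×21.11×4.6 = 48.54.
Layer 2: σ_v at top = γ₁h₁ = 97.06; σ_h top = K_a2×97.06 = 21.79; σ_h base = K_a2×(97.06+17.0×5.6) = 43.15.
P₂ = ½(21.79+43.15)×5.6 = 181.8. Total P_a = 48.54+181.8 = 230.4 kN/m.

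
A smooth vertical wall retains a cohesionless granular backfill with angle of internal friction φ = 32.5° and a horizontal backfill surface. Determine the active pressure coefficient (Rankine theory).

0.301

K_a = (1 − sin φ)/(1 + sin φ) = (1 − sin 32.5°)/(1 + sin 32.5°) = 0.3010.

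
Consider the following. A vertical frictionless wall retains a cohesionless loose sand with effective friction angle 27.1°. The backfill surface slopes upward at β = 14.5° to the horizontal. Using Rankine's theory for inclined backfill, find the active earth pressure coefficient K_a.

0.422

K_a = cos β · (cos β − √(cos²β − cos²φ)) / (cos β + √(cos²β − cos²φ)).
cos β = 0.9681, cos φ = 0.8902, √(cos²β − cos²φ) = 0.3806.
K_a = 0.9681 × (0.9681 − 0.3806)/(0.9681 + 0.3806) = 0.4218.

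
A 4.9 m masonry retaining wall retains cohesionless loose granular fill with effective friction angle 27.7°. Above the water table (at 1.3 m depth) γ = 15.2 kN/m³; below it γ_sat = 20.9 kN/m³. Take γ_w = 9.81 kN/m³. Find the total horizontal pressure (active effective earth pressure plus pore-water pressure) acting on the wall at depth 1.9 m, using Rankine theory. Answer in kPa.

15.5 kPa

K_a = (1 − sin φ)/(1 + sin φ) = 0.3653.
γ' = 20.9 − 9.81 = 11.09 kN/m³.
Effective vertical stress at 1.9 m: σ'_v = 15.2×1.3 + 11.09×0.600 = 26.41 kPa.
σ'_h = K_a σ'_v = 0.3653 × 26.41 = 9.650 kPa; u = γ_w × 0.600 = 5.886 kPa.
Total σ_h = 9.650 + 5.886 = 15.54 kPa.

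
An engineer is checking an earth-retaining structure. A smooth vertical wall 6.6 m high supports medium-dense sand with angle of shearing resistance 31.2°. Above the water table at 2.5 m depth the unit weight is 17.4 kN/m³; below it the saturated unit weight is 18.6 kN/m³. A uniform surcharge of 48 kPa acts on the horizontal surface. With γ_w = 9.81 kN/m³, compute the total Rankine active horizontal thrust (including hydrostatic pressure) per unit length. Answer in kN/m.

280 kN/m

K_a = tan²(45° − φ/2) = 0.3175.
γ' = 18.6 − 9.81 = 8.790 kN/m³. h₂ = H − d_w = 4.1 m.
σ'_h: at surface K_a·q = 15.24; at WT K_a(q+γd_w) = 29.05; at base K_a(q+γd_w+γ'h₂) = 40.49 kPa.
P₁ = ½(15.24+29.05)×2.5 = 55.36; P₂ = ½(29.05+40.49)×4.1 = 142.6; P_w = ½γ_w h₂² = 82.45.
Total = 55.36+142.6+82.45 = 280.4 kN/m.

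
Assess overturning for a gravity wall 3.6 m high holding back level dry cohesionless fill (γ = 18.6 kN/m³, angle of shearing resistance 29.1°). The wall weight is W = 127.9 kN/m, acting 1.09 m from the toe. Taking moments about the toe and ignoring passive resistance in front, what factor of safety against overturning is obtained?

2.79

K_a = tan²(45° − 29.1°/2) = 0.3456.
P_a = ½K_aγH² = 0.5×0.3456×18.6×3.6² = 41.65 kN/m, acting at H/3 = 1.200 m above the base.
Overturning moment M_o = P_a × H/3 = 41.65 × 1.200 = 49.98.
Resisting moment M_r = W × 1.09 = 127.9 × 1.09 = 139.4.
FS_overturning = M_r/M_o = 139.4/49.98 = 2.789.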